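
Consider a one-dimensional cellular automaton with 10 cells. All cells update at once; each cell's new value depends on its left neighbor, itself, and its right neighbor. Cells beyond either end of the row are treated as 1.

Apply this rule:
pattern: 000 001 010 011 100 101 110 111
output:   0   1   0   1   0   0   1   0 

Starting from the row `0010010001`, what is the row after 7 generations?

0011100011

0100100011
0001000110
0010001110
0100011010
0000111000
0001101001
0011100011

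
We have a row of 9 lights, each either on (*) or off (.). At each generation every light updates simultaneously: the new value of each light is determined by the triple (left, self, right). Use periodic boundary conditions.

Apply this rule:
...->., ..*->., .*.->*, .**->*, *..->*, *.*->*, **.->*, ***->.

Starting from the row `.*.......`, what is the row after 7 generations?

.***.*.**

.**......
.***.....
.*.**....
.*****...
.*...**..
.**..***.
.***.*.**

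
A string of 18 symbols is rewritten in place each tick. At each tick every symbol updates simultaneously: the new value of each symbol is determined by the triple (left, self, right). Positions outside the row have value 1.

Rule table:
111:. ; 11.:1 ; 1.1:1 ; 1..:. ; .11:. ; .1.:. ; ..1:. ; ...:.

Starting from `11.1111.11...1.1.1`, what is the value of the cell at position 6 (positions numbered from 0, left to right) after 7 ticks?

.

.11...11.1....1.1.
1.1....11......1.1
11......1.......1.
.1...............1
1.................
1.................  (fixed point — unchanged through tick 7)
position 6 holds .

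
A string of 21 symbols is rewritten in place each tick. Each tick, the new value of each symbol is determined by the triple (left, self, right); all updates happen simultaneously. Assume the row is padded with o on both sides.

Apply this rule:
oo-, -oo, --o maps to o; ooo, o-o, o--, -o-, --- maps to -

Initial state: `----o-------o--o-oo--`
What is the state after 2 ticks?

--o-------o--o--ooo-o

---o-------o--o--oo-o
--o-------o--o--ooo-o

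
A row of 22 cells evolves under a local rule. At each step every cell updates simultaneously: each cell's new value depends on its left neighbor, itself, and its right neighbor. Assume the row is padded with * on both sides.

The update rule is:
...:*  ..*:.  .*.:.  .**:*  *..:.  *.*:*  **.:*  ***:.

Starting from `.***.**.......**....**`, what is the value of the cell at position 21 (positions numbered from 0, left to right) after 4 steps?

**.****.*****.**.**.*.
.***..***...********.*
**.*..*.*.*.*......***
.**....*.*.*..****.*..
position 21 holds .

.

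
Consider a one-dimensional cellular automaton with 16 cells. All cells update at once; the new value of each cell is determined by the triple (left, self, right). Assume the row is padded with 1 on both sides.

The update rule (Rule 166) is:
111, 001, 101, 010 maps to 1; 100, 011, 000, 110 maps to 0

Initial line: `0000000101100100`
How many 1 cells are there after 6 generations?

6

0000001110001101
0000010100010010
0000111100110111
0001011001001011
0011100011011101
0101000100101010
count of 1: 6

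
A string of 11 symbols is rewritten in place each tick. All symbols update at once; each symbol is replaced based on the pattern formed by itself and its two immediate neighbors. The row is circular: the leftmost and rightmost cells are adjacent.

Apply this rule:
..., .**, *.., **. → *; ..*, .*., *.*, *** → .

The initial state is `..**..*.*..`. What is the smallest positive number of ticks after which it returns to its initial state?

5

*.***....**
*.*.****.*.
....*..*...
***..*..***
..**..*.*..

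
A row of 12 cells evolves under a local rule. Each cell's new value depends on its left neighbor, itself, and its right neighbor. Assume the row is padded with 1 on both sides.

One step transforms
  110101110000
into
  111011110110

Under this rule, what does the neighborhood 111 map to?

1

At position 0 the neighborhood is 111; the next row has 1 there.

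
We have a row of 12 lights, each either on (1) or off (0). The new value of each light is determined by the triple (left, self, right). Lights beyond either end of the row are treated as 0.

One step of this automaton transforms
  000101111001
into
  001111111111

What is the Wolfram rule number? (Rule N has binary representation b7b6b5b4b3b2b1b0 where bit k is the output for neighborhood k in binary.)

position 6: 111 → 1  (bit 7 = 1)
position 8: 110 → 1  (bit 6 = 1)
position 4: 101 → 1  (bit 5 = 1)
position 9: 100 → 1  (bit 4 = 1)
position 5: 011 → 1  (bit 3 = 1)
position 3: 010 → 1  (bit 2 = 1)
position 2: 001 → 1  (bit 1 = 1)
position 0: 000 → 0  (bit 0 = 0)
bits b7..b0 = 11111110 = 254

254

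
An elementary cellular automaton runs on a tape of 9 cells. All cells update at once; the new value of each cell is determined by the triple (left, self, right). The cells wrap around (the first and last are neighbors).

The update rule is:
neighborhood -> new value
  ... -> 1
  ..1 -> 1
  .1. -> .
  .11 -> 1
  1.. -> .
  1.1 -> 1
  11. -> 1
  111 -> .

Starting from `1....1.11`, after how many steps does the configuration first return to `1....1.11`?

36

1.111.11.
.11.11111
11111...1
....1.111
.111.11.1
11.11111.
1111...11
...1.111.
111.11.1.
1.11111.1
111...111
..1.111..
11.11.1.1
.11111.11
11...1111
.1.111...
1.11.1.11
11111.11.
1...11111
1.111....
.11.1.111
1111.11.1
...111111
.111....1
11.1.111.
111.11.11
..111111.
111....1.
1.1.111.1
11.11.111
.111111..
11....1.1
.1.111.11
1.11.1111
111111...
1....1.11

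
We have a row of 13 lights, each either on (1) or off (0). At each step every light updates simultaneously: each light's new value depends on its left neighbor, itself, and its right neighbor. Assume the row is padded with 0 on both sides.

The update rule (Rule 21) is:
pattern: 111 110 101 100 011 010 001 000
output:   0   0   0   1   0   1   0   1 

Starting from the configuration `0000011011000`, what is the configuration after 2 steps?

0000111110000

1111000000111
0000111110000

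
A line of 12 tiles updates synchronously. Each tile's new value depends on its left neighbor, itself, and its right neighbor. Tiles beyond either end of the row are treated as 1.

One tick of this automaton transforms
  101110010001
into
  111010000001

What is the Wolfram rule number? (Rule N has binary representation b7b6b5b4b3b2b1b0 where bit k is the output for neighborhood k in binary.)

position 3: 111 → 0  (bit 7 = 0)
position 0: 110 → 1  (bit 6 = 1)
position 1: 101 → 1  (bit 5 = 1)
position 5: 100 → 0  (bit 4 = 0)
position 2: 011 → 1  (bit 3 = 1)
position 7: 010 → 0  (bit 2 = 0)
position 6: 001 → 0  (bit 1 = 0)
position 9: 000 → 0  (bit 0 = 0)
bits b7..b0 = 01101000 = 104

104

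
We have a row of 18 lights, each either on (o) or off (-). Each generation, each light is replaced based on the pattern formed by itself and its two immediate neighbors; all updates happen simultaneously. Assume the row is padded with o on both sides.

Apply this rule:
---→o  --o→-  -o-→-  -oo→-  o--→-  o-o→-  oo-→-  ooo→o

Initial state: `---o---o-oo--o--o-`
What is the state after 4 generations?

---o-----oooooo---

-o---o------------
---o---oooooooooo-
-o---o--oooooooo--
---o-----oooooo---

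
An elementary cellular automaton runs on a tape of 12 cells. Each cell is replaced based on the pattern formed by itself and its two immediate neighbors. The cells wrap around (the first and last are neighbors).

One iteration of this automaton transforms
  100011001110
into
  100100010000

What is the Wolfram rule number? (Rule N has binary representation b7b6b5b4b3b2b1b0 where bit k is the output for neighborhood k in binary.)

6

position 9: 111 → 0  (bit 7 = 0)
position 5: 110 → 0  (bit 6 = 0)
position 11: 101 → 0  (bit 5 = 0)
position 1: 100 → 0  (bit 4 = 0)
position 4: 011 → 0  (bit 3 = 0)
position 0: 010 → 1  (bit 2 = 1)
position 3: 001 → 1  (bit 1 = 1)
position 2: 000 → 0  (bit 0 = 0)
bits b7..b0 = 00000110 = 6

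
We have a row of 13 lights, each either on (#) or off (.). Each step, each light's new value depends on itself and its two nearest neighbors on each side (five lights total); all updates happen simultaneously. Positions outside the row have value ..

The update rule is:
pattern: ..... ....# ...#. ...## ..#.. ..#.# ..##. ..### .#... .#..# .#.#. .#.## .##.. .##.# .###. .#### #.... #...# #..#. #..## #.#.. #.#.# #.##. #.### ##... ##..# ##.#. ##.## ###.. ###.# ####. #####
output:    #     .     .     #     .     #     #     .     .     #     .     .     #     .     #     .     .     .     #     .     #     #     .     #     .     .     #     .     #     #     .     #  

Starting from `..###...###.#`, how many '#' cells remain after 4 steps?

.#.##..#.####
.#..#.##.#..#
..###...####.
.#.##..#...#.
count of #: 5

5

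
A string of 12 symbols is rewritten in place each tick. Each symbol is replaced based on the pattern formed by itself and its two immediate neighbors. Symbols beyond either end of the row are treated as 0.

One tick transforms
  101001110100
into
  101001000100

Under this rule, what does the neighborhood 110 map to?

At position 7 the neighborhood is 110; the next row has 0 there.

0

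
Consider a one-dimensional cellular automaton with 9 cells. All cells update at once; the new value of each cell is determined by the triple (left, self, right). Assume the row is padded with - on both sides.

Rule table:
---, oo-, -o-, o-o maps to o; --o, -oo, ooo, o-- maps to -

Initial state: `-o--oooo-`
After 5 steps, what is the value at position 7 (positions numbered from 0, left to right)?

o

step 1: -o-----o-
step 2: -o-ooo-o-
step 3: -oo--ooo-
step 4: --o----o-
step 5: o-o-oo-o-
position 7 holds o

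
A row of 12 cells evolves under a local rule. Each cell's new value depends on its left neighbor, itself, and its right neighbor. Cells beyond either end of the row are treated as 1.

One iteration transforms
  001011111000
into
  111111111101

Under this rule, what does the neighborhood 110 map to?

At position 8 the neighborhood is 110; the next row has 1 there.

1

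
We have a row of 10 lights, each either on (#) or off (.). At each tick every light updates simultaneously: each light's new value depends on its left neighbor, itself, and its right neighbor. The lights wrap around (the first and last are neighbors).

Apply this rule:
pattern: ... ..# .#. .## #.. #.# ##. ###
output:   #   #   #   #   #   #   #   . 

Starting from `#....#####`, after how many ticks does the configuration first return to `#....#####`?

######....
#....#####

2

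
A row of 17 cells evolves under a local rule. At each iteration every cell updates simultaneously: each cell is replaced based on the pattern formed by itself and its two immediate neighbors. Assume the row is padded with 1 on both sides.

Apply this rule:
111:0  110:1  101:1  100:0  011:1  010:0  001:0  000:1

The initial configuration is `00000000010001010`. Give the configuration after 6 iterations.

00001001010010000

01111111000100101
11000001010000011
01011100100111010
10110100000101101
11111001110011111
00001001010010000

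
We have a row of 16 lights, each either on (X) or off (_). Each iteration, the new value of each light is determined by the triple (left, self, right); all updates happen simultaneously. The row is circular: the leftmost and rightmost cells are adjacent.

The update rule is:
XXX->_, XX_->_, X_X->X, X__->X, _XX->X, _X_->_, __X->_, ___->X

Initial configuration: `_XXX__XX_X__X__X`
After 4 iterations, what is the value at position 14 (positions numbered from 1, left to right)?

XX__X_X_X_X__X__
X_X__X_X_X_X__X_
_X_X__X_X_X_X__X
X_X_X__X_X_X_X__
position 14 holds X

X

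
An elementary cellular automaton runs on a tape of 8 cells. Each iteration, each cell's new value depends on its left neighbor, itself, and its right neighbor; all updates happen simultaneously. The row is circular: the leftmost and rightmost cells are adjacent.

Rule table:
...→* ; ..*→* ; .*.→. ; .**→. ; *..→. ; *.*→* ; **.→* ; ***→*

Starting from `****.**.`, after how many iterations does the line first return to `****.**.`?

8

.****.**
*.****.*
**.****.
.**.****
*.**.***
**.**.**
***.**.*
****.**.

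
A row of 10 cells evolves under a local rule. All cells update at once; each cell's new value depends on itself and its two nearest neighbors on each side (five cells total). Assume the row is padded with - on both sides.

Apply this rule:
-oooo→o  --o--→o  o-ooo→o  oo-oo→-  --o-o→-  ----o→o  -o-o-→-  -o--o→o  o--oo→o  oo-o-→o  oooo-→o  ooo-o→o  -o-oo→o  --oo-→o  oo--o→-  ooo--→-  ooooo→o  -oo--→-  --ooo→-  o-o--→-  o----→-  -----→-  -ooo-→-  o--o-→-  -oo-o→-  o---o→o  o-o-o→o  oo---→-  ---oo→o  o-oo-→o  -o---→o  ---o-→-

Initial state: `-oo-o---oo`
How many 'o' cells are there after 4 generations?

5

oo-o-oooo-
o-oooooo--
-oooooo---
o-oooo----
count of o: 5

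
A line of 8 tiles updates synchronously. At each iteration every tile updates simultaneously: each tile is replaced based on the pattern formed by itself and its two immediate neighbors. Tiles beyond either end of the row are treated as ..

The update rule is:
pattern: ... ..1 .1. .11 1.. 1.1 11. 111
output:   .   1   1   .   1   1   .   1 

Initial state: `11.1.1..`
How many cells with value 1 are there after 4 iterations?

..11111.
.1.111.1
111.1.11
.1.111..
count of 1: 4

4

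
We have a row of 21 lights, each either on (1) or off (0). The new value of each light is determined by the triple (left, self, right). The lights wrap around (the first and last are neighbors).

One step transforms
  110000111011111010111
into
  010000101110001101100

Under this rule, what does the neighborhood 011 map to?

1

At position 6 the neighborhood is 011; the next row has 1 there.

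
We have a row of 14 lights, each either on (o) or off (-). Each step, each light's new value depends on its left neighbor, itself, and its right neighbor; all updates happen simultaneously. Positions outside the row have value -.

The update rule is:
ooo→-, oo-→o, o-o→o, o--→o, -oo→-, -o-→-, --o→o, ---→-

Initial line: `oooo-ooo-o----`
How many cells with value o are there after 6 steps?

9

---oo--oo-o---
--o-ooo-oo-o--
-o-o--oo-oo-o-
o-o-oo-oo-oo-o
-o-o-oo-oo-oo-
o-o-o-oo-oo-oo
count of o: 9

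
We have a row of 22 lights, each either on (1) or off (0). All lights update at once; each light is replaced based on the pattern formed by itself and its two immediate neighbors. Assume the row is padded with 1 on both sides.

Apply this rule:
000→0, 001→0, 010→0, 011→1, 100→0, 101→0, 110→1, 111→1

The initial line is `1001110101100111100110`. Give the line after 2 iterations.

iteration 1: 1001110001100111100110
iteration 2: 1001110001100111100110

1001110001100111100110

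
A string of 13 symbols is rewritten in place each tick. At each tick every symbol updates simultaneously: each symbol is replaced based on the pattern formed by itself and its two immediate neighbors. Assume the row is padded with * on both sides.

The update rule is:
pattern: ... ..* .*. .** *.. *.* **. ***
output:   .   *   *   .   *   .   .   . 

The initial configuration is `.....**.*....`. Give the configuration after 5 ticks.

...*.***.**..

*...*...**..*
.*.***.*..**.
.*.....***...
.**...*...*.*
...*.***.**..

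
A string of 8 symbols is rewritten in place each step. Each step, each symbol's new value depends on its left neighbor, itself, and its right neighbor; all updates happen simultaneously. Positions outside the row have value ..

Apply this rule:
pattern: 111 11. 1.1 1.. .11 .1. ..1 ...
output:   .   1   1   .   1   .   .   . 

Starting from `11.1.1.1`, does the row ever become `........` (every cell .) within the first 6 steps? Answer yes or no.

yes

step 1: 111.1.1.
step 2: 1.11.1..
step 3: .1111...
step 4: .1..1...
step 5: ........
all cells are . at step 5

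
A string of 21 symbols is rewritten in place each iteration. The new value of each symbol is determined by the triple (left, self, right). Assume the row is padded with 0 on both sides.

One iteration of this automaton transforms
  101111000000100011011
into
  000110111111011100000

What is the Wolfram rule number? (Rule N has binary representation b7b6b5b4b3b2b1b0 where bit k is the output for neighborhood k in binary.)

position 3: 111 → 1  (bit 7 = 1)
position 5: 110 → 0  (bit 6 = 0)
position 1: 101 → 0  (bit 5 = 0)
position 6: 100 → 1  (bit 4 = 1)
position 2: 011 → 0  (bit 3 = 0)
position 0: 010 → 0  (bit 2 = 0)
position 11: 001 → 1  (bit 1 = 1)
position 7: 000 → 1  (bit 0 = 1)
bits b7..b0 = 10010011 = 147

147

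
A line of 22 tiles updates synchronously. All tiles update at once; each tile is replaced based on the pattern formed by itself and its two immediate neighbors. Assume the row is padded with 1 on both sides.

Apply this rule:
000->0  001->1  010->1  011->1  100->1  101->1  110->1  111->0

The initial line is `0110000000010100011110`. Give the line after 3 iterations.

iteration 1: 1111000000111110110011
iteration 2: 0001100001100011111110
iteration 3: 1011110011110110000011

1011110011110110000011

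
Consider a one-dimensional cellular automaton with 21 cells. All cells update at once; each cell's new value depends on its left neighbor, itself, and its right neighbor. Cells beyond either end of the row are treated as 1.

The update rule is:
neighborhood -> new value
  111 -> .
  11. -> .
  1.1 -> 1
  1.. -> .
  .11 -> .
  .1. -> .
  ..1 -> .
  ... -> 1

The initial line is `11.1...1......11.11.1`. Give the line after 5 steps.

..1111...1111...1111.

step 1: ..1..1...1111...1..1.
step 2: .......1......1.....1
step 3: .11111...1111...111..
step 4: 1......1......1......
step 5: ..1111...1111...1111.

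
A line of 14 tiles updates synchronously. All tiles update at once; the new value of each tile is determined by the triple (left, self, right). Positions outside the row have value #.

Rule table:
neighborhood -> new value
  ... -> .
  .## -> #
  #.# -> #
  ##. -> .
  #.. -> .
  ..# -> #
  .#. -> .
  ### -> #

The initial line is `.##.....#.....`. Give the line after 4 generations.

....#.....####

##.....#.....#
#.....#.....##
.....#.....###
....#.....####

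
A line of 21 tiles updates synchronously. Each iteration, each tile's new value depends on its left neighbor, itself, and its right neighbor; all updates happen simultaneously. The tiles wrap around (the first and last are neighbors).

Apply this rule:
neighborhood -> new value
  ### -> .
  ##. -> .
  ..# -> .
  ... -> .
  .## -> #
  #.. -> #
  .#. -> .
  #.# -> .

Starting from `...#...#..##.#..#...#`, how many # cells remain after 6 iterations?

iteration 1: #...#...#.#...#..#...
iteration 2: .#...#.....#...#..#..
iteration 3: ..#...#.....#...#..#.
iteration 4: ...#...#.....#...#..#
iteration 5: #...#...#.....#...#..
iteration 6: .#...#...#.....#...#.
count of #: 5

5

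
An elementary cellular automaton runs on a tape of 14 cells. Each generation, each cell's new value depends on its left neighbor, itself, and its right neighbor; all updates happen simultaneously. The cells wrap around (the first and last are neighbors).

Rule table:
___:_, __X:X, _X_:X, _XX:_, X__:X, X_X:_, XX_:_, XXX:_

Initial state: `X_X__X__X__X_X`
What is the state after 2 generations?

__XXXXXXXXXX__
_X__________X_

_X__________X_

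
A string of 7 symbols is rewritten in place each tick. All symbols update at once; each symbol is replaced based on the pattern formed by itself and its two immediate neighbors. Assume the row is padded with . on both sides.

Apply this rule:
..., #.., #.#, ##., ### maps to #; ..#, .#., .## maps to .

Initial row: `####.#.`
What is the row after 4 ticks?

.####.#
..####.
#..####
.#..###

.#..###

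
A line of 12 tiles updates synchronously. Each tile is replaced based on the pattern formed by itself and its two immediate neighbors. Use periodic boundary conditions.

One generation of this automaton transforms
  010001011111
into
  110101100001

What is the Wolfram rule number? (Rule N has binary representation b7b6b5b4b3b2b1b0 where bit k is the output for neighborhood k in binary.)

position 8: 111 → 0  (bit 7 = 0)
position 11: 110 → 1  (bit 6 = 1)
position 0: 101 → 1  (bit 5 = 1)
position 2: 100 → 0  (bit 4 = 0)
position 7: 011 → 0  (bit 3 = 0)
position 1: 010 → 1  (bit 2 = 1)
position 4: 001 → 0  (bit 1 = 0)
position 3: 000 → 1  (bit 0 = 1)
bits b7..b0 = 01100101 = 101

101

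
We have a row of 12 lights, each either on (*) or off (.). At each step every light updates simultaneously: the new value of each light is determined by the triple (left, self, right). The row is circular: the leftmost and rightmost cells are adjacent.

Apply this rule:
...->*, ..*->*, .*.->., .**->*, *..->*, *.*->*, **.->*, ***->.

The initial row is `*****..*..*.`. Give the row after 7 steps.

*...***.**.*
*****.******
....***.....
*****.******  (repeats step 2; period 2)
step 7: ....***.....

....***.....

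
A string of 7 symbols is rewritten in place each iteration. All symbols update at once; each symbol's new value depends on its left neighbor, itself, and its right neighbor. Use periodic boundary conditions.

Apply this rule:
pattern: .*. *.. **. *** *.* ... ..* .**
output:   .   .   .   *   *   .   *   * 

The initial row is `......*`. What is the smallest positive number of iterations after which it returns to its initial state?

7

.....*.
....*..
...*...
..*....
.*.....
*......
......*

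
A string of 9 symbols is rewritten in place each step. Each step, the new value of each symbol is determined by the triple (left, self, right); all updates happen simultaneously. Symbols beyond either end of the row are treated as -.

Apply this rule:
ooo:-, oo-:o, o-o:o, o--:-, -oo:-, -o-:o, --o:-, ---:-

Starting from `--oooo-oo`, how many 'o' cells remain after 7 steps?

-----oo-o
------ooo
--------o
--------o  (fixed point — unchanged through step 7)
count of o: 1

1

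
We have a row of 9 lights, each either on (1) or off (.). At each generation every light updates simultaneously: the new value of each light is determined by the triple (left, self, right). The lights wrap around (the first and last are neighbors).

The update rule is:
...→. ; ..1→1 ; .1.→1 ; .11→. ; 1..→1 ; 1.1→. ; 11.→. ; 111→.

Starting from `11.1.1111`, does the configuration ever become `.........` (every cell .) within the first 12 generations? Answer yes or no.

generation 1: ...1.....
generation 2: ..111....
generation 3: .1...1...
generation 4: 111.111..
generation 5: .......11
generation 6: 1.....1..
generation 7: 11...1111
generation 8: ..1.1....
generation 9: .11.11...
generation 10: 1.....1..  (repeats generation 6; period 4)
generation 12: ..1.1....
generation 12 is ..1.1...., still not uniform .

no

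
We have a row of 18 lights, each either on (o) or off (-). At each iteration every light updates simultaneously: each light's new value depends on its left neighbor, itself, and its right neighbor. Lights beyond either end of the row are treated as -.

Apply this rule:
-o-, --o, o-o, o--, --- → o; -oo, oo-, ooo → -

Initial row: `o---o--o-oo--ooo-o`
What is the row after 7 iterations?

ooooooooo--oo---oo

ooooooooo--oo---oo
---------oo--ooo--
ooooooooo--oo---oo  (repeats iteration 1; period 2)
iteration 7: ooooooooo--oo---oo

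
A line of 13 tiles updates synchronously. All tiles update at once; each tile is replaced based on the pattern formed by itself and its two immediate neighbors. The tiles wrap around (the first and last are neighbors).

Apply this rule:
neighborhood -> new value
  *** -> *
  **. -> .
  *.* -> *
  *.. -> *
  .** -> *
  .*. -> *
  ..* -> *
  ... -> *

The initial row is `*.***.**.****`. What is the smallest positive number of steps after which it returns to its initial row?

13

step 1: .***.**.*****
step 2: ***.**.*****.
step 3: **.**.*****.*
step 4: *.**.*****.**
step 5: .**.*****.***
step 6: **.*****.***.
step 7: *.*****.***.*
step 8: .*****.***.**
step 9: *****.***.**.
step 10: ****.***.**.*
step 11: ***.***.**.**
step 12: **.***.**.***
step 13: *.***.**.****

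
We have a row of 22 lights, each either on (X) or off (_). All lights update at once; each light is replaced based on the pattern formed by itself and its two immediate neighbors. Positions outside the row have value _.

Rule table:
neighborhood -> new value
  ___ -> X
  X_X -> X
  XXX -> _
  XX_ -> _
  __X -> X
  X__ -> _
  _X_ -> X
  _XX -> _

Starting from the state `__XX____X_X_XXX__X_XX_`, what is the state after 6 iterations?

_____XX________XXX____

iteration 1: XX___XXXXXXX____XXX___
iteration 2: ___XX________XXX____XX
iteration 3: XXX___XXXXXXX____XXX__
iteration 4: ____XX________XXX____X
iteration 5: XXXX___XXXXXXX____XXXX
iteration 6: _____XX________XXX____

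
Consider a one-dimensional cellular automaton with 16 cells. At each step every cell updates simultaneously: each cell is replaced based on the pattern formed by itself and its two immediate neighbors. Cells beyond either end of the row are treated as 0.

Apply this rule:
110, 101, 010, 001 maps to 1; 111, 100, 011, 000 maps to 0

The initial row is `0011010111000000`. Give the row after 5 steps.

1011101001000000

step 1: 0101111001000000
step 2: 1110001011000000
step 3: 0010011101000000
step 4: 0110100111000000
step 5: 1011101001000000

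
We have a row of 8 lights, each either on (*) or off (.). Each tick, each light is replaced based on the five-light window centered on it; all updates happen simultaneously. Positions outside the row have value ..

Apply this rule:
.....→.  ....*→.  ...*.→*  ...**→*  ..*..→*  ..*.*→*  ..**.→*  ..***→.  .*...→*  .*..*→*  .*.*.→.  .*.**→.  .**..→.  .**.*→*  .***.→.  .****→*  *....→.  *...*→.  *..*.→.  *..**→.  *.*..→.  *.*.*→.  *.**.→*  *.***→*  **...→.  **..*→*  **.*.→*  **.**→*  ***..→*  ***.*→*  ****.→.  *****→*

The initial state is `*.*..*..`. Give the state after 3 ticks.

***...*.

*..*.**.
**.*.*..
***...*.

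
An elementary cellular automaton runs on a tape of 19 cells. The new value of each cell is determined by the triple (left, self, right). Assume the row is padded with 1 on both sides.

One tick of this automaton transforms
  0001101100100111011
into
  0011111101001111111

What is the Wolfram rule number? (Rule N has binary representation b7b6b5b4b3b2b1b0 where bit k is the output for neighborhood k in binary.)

position 14: 111 → 1  (bit 7 = 1)
position 4: 110 → 1  (bit 6 = 1)
position 5: 101 → 1  (bit 5 = 1)
position 0: 100 → 0  (bit 4 = 0)
position 3: 011 → 1  (bit 3 = 1)
position 10: 010 → 0  (bit 2 = 0)
position 2: 001 → 1  (bit 1 = 1)
position 1: 000 → 0  (bit 0 = 0)
bits b7..b0 = 11101010 = 234

234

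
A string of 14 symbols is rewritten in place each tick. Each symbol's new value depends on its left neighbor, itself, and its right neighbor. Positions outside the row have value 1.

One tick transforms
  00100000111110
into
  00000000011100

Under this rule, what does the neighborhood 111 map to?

1

At position 9 the neighborhood is 111; the next row has 1 there.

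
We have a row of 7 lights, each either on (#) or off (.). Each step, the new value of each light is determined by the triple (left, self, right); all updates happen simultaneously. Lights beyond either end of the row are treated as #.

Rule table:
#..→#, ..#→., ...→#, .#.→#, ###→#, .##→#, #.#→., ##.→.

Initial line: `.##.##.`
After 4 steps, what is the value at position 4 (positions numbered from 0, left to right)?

step 1: .#..#..
step 2: .##.##.  (repeats step 0; period 2)
step 4: .##.##.
position 4 holds #

#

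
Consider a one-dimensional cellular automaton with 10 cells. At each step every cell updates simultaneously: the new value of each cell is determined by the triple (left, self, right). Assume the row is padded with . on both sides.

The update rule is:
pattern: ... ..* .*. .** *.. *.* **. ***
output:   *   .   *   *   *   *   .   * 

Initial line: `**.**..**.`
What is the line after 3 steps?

**.******.

*.**.*.*.*
***.******
**.******.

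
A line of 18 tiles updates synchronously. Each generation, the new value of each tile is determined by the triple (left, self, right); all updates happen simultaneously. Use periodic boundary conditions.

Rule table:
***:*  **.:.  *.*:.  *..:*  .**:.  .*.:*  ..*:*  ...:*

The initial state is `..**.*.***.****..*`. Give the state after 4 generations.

**...*..*...**.***
*.**********....**
...********.****.*
***.******...**..*

***.******...**..*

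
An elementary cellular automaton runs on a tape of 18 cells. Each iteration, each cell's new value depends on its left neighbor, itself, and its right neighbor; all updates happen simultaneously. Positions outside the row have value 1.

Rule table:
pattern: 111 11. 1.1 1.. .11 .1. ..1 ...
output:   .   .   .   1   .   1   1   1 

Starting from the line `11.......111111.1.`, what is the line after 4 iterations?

..1111111.......1.
11.......11111111.
..1111111.........
11.......111111111

11.......111111111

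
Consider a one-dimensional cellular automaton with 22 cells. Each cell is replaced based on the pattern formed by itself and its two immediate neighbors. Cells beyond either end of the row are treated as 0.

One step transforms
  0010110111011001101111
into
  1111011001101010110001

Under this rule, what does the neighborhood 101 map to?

1

At position 3 the neighborhood is 101; the next row has 1 there.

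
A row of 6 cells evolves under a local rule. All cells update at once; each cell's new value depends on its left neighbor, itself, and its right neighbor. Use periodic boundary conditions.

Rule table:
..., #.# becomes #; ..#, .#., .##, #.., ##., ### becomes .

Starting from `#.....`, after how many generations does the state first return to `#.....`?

2

..###.
#.....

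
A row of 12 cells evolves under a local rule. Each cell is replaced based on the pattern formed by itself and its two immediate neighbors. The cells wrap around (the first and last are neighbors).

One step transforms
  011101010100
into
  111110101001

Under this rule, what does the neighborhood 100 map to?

0

At position 10 the neighborhood is 100; the next row has 0 there.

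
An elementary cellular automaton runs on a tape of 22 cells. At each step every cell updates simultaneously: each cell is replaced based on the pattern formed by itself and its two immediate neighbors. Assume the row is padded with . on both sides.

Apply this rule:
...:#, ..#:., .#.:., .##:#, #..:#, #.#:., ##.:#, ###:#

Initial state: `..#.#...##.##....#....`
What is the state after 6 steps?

.###.##.##.######.####

#....##.##.#####..####
.###.##.##.######.####
.###.##.##.######.####  (fixed point — unchanged through step 6)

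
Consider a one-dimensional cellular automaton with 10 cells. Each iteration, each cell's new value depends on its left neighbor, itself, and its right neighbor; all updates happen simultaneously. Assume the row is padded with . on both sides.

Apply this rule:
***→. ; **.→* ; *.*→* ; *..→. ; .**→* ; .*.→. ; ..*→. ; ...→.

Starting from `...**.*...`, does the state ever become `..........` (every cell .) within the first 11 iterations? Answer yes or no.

yes

...***....
...*.*....
....*.....
..........
all cells are . at iteration 4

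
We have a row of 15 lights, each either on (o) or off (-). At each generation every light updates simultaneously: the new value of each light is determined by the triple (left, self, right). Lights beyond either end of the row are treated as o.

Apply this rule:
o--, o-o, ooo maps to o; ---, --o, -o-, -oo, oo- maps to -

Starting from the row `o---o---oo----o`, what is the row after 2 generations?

generation 1: -o---o----o----
generation 2: o-o---o----o---

o-o---o----o---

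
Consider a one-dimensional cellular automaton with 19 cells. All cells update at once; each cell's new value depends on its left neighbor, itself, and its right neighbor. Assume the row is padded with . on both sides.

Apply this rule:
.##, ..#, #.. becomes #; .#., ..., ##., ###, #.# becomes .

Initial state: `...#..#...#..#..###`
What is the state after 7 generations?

.#....#.##.##.#.#.#

..#.##.#.#.##.###..
.#..#......#..#..#.
#.##.#....#.##.##.#
..#...#..#..#..#...
.#.#.#.##.##.##.#..
#......#..#..#...#.
.#....#.##.##.#.#.#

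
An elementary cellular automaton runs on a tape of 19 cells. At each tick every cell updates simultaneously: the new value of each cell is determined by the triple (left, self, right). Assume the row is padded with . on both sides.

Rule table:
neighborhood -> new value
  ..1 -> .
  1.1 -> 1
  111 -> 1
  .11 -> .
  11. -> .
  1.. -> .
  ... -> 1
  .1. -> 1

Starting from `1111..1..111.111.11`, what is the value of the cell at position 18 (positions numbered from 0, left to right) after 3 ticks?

1

.11...1...1.1.1.1..
....1.1.1.1111111.1
111.111111.11111.11
position 18 holds 1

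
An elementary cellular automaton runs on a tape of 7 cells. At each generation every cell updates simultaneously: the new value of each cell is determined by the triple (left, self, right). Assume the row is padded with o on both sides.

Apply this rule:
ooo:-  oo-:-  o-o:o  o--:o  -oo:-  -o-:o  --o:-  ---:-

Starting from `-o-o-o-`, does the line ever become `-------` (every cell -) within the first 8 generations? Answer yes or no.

yes

ooooooo
-------
all cells are - at generation 2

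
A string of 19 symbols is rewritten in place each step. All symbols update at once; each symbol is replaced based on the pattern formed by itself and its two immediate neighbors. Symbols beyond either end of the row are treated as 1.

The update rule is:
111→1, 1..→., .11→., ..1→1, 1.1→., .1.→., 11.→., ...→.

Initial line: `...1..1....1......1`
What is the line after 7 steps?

..1..1....1......1.
.1..1....1......1..
...1....1......1..1
..1....1......1..1.
.1....1......1..1..
.....1......1..1..1
....1......1..1..1.

....1......1..1..1.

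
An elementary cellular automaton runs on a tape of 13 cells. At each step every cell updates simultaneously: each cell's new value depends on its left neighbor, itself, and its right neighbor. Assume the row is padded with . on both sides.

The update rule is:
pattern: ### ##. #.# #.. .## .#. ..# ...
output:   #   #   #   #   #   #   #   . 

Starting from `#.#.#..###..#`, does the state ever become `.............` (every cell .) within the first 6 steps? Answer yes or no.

no

#############
#############  (fixed point — unchanged through step 6)
step 6 is #############, still not uniform .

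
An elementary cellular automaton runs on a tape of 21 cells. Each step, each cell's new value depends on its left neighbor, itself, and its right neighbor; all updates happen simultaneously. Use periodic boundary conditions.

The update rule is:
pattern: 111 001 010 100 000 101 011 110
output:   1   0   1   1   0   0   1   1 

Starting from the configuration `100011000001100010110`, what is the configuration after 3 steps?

111011111001111010110

step 1: 110011100001110010110
step 2: 111011110001111010110
step 3: 111011111001111010110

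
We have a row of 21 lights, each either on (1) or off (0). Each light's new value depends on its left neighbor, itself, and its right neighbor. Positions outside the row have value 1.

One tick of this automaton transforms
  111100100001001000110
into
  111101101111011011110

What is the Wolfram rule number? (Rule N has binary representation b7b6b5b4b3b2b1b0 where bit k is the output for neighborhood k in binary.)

207

position 0: 111 → 1  (bit 7 = 1)
position 3: 110 → 1  (bit 6 = 1)
position 20: 101 → 0  (bit 5 = 0)
position 4: 100 → 0  (bit 4 = 0)
position 18: 011 → 1  (bit 3 = 1)
position 6: 010 → 1  (bit 2 = 1)
position 5: 001 → 1  (bit 1 = 1)
position 8: 000 → 1  (bit 0 = 1)
bits b7..b0 = 11001111 = 207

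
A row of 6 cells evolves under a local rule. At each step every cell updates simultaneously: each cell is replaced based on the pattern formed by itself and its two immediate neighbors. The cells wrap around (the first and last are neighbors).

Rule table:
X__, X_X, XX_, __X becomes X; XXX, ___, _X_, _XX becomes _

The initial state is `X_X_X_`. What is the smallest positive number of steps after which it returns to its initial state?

_X_X_X
X_X_X_

2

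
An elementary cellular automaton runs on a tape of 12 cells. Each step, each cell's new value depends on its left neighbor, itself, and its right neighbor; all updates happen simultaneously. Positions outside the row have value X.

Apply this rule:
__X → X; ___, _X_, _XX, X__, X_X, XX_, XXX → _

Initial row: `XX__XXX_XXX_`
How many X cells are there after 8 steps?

___X________
__X________X
_X________X_
_________X__
________X__X
_______X__X_
______X__X__
_____X__X__X
count of X: 3

3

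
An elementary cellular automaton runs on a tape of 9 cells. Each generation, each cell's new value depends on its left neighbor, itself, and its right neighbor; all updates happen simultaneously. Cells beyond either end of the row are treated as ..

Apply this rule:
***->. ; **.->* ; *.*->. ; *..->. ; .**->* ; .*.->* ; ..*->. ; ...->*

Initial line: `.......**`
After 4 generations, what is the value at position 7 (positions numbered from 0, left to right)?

*

******.**
*....*.**
*.**.*.**
*.**.*.**
position 7 holds *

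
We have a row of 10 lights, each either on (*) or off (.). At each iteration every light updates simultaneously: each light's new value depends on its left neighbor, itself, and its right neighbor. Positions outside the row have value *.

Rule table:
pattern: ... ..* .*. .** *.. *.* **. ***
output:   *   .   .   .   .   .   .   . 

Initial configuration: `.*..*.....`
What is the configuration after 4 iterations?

......***.
.****.....
......***.  (repeats iteration 1; period 2)
iteration 4: .****.....

.****.....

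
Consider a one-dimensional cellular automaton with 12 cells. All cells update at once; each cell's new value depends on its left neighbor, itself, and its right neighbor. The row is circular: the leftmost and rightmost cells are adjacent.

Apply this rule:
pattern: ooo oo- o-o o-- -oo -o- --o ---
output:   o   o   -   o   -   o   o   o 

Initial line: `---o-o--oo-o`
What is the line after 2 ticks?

oooo--oo-o--

tick 1: oooo-ooo-o-o
tick 2: oooo--oo-o--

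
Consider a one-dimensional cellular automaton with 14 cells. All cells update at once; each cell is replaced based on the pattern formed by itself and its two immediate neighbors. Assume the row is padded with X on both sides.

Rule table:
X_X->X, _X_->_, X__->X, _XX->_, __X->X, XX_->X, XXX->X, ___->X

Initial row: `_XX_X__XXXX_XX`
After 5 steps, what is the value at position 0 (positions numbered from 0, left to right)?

X

X_XX_XX_XXXX_X
XX_XX_XX_XXXX_
XXX_XX_XX_XXXX
XXXX_XX_XX_XXX
XXXXX_XX_XX_XX
position 0 holds X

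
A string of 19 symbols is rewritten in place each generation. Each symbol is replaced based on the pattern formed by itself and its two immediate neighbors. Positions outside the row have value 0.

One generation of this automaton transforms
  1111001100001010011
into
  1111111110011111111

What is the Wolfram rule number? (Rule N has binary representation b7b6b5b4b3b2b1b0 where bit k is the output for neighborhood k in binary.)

254

position 1: 111 → 1  (bit 7 = 1)
position 3: 110 → 1  (bit 6 = 1)
position 13: 101 → 1  (bit 5 = 1)
position 4: 100 → 1  (bit 4 = 1)
position 0: 011 → 1  (bit 3 = 1)
position 12: 010 → 1  (bit 2 = 1)
position 5: 001 → 1  (bit 1 = 1)
position 9: 000 → 0  (bit 0 = 0)
bits b7..b0 = 11111110 = 254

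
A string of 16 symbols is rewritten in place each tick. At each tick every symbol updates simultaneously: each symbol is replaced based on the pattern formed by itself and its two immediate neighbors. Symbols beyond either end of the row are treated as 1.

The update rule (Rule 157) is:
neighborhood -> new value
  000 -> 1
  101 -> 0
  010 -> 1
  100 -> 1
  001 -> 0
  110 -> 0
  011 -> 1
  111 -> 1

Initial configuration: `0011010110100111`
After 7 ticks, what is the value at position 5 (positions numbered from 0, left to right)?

1

1010010100110111
0011010110100111  (repeats tick 0; period 2)
tick 7: 1010010100110111
position 5 holds 1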